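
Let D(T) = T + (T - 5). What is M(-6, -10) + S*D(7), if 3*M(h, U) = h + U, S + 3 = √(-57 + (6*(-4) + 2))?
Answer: -97/3 + 9*I*√79 ≈ -32.333 + 79.994*I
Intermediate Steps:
D(T) = -5 + 2*T (D(T) = T + (-5 + T) = -5 + 2*T)
S = -3 + I*√79 (S = -3 + √(-57 + (6*(-4) + 2)) = -3 + √(-57 + (-24 + 2)) = -3 + √(-57 - 22) = -3 + √(-79) = -3 + I*√79 ≈ -3.0 + 8.8882*I)
M(h, U) = U/3 + h/3 (M(h, U) = (h + U)/3 = (U + h)/3 = U/3 + h/3)
M(-6, -10) + S*D(7) = ((⅓)*(-10) + (⅓)*(-6)) + (-3 + I*√79)*(-5 + 2*7) = (-10/3 - 2) + (-3 + I*√79)*(-5 + 14) = -16/3 + (-3 + I*√79)*9 = -16/3 + (-27 + 9*I*√79) = -97/3 + 9*I*√79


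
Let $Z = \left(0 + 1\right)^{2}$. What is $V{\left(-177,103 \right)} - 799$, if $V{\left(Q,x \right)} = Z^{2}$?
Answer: $-798$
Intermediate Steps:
$Z = 1$ ($Z = 1^{2} = 1$)
$V{\left(Q,x \right)} = 1$ ($V{\left(Q,x \right)} = 1^{2} = 1$)
$V{\left(-177,103 \right)} - 799 = 1 - 799 = -798$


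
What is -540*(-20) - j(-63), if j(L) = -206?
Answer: 11006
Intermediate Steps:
-540*(-20) - j(-63) = -540*(-20) - 1*(-206) = 10800 + 206 = 11006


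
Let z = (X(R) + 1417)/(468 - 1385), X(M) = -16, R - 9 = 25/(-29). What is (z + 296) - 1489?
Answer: -1095382/917 ≈ -1194.5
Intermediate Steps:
R = 236/29 (R = 9 + 25/(-29) = 9 + 25*(-1/29) = 9 - 25/29 = 236/29 ≈ 8.1379)
z = -1401/917 (z = (-16 + 1417)/(468 - 1385) = 1401/(-917) = 1401*(-1/917) = -1401/917 ≈ -1.5278)
(z + 296) - 1489 = (-1401/917 + 296) - 1489 = 270031/917 - 1489 = -1095382/917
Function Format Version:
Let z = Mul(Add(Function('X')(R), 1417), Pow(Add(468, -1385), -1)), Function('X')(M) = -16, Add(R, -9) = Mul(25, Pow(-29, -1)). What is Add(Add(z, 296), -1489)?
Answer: Rational(-1095382, 917) ≈ -1194.5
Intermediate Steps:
R = Rational(236, 29) (R = Add(9, Mul(25, Pow(-29, -1))) = Add(9, Mul(25, Rational(-1, 29))) = Add(9, Rational(-25, 29)) = Rational(236, 29) ≈ 8.1379)
z = Rational(-1401, 917) (z = Mul(Add(-16, 1417), Pow(Add(468, -1385), -1)) = Mul(1401, Pow(-917, -1)) = Mul(1401, Rational(-1, 917)) = Rational(-1401, 917) ≈ -1.5278)
Add(Add(z, 296), -1489) = Add(Add(Rational(-1401, 917), 296), -1489) = Add(Rational(270031, 917), -1489) = Rational(-1095382, 917)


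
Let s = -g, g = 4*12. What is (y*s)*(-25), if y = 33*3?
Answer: 118800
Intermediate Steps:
g = 48
y = 99
s = -48 (s = -1*48 = -48)
(y*s)*(-25) = (99*(-48))*(-25) = -4752*(-25) = 118800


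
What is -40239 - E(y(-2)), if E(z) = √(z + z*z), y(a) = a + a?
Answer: -40239 - 2*√3 ≈ -40242.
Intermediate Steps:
y(a) = 2*a
E(z) = √(z + z²)
-40239 - E(y(-2)) = -40239 - √((2*(-2))*(1 + 2*(-2))) = -40239 - √(-4*(1 - 4)) = -40239 - √(-4*(-3)) = -40239 - √12 = -40239 - 2*√3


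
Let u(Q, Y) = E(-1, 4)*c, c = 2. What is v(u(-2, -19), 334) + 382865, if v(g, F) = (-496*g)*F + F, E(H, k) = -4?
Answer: 1708511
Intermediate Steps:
u(Q, Y) = -8 (u(Q, Y) = -4*2 = -8)
v(g, F) = F - 496*F*g (v(g, F) = -496*F*g + F = F - 496*F*g)
v(u(-2, -19), 334) + 382865 = 334*(1 - 496*(-8)) + 382865 = 334*(1 + 3968) + 382865 = 334*3969 + 382865 = 1325646 + 382865 = 1708511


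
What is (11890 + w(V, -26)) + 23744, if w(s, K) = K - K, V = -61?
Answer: 35634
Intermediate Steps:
w(s, K) = 0
(11890 + w(V, -26)) + 23744 = (11890 + 0) + 23744 = 11890 + 23744 = 35634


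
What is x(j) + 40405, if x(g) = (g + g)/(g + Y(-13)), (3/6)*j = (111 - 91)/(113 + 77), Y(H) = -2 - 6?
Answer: 1494983/37 ≈ 40405.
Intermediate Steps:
Y(H) = -8
j = 4/19 (j = 2*((111 - 91)/(113 + 77)) = 2*(20/190) = 2*(20*(1/190)) = 2*(2/19) = 4/19 ≈ 0.21053)
x(g) = 2*g/(-8 + g) (x(g) = (g + g)/(g - 8) = (2*g)/(-8 + g) = 2*g/(-8 + g))
x(j) + 40405 = 2*(4/19)/(-8 + 4/19) + 40405 = 2*(4/19)/(-148/19) + 40405 = 2*(4/19)*(-19/148) + 40405 = -2/37 + 40405 = 1494983/37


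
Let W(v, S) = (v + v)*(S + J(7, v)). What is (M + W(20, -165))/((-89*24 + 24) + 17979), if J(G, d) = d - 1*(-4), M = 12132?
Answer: 2164/5289 ≈ 0.40915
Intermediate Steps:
J(G, d) = 4 + d (J(G, d) = d + 4 = 4 + d)
W(v, S) = 2*v*(4 + S + v) (W(v, S) = (v + v)*(S + (4 + v)) = (2*v)*(4 + S + v) = 2*v*(4 + S + v))
(M + W(20, -165))/((-89*24 + 24) + 17979) = (12132 + 2*20*(4 - 165 + 20))/((-89*24 + 24) + 17979) = (12132 + 2*20*(-141))/((-2136 + 24) + 17979) = (12132 - 5640)/(-2112 + 17979) = 6492/15867 = 6492*(1/15867) = 2164/5289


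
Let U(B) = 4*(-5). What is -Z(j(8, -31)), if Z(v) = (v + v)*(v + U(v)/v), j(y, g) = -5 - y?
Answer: -298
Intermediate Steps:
U(B) = -20
Z(v) = 2*v*(v - 20/v) (Z(v) = (v + v)*(v - 20/v) = (2*v)*(v - 20/v) = 2*v*(v - 20/v))
-Z(j(8, -31)) = -(-40 + 2*(-5 - 1*8)²) = -(-40 + 2*(-5 - 8)²) = -(-40 + 2*(-13)²) = -(-40 + 2*169) = -(-40 + 338) = -1*298 = -298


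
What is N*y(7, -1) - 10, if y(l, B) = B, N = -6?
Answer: -4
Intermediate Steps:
N*y(7, -1) - 10 = -6*(-1) - 10 = 6 - 10 = -4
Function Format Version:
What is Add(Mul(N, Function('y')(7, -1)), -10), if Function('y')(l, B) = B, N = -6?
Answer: -4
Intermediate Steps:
Add(Mul(N, Function('y')(7, -1)), -10) = Add(Mul(-6, -1), -10) = Add(6, -10) = -4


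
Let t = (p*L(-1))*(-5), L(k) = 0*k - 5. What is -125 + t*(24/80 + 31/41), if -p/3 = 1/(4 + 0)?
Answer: -47495/328 ≈ -144.80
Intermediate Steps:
p = -¾ (p = -3/(4 + 0) = -3/4 = -3*¼ = -¾ ≈ -0.75000)
L(k) = -5 (L(k) = 0 - 5 = -5)
t = -75/4 (t = -¾*(-5)*(-5) = (15/4)*(-5) = -75/4 ≈ -18.750)
-125 + t*(24/80 + 31/41) = -125 - 75*(24/80 + 31/41)/4 = -125 - 75*(24*(1/80) + 31*(1/41))/4 = -125 - 75*(3/10 + 31/41)/4 = -125 - 75/4*433/410 = -125 - 6495/328 = -47495/328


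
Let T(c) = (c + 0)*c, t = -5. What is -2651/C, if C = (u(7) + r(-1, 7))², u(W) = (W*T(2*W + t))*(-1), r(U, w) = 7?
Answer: -2651/313600 ≈ -0.0084534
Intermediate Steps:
T(c) = c² (T(c) = c*c = c²)
u(W) = -W*(-5 + 2*W)² (u(W) = (W*(2*W - 5)²)*(-1) = (W*(-5 + 2*W)²)*(-1) = -W*(-5 + 2*W)²)
C = 313600 (C = (-1*7*(-5 + 2*7)² + 7)² = (-1*7*(-5 + 14)² + 7)² = (-1*7*9² + 7)² = (-1*7*81 + 7)² = (-567 + 7)² = (-560)² = 313600)
-2651/C = -2651/313600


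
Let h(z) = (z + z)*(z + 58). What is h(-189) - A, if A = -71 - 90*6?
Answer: 50129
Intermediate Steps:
A = -611 (A = -71 - 540 = -611)
h(z) = 2*z*(58 + z) (h(z) = (2*z)*(58 + z) = 2*z*(58 + z))
h(-189) - A = 2*(-189)*(58 - 189) - 1*(-611) = 2*(-189)*(-131) + 611 = 49518 + 611 = 50129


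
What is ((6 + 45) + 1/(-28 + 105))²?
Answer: 15429184/5929 ≈ 2602.3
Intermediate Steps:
((6 + 45) + 1/(-28 + 105))² = (51 + 1/77)² = (3928/77)² = 15429184/5929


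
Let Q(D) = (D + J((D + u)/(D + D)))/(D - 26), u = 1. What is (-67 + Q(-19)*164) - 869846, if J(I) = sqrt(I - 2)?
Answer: -39142969/45 - 164*I*sqrt(551)/855 ≈ -8.6984e+5 - 4.5025*I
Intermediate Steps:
J(I) = sqrt(-2 + I)
Q(D) = (D + sqrt(-2 + (1 + D)/(2*D)))/(-26 + D) (Q(D) = (D + sqrt(-2 + (D + 1)/(D + D)))/(D - 26) = (D + sqrt(-2 + (1 + D)/((2*D))))/(-26 + D) = (D + sqrt(-2 + (1 + D)*(1/(2*D))))/(-26 + D) = (D + sqrt(-2 + (1 + D)/(2*D)))/(-26 + D))
(-67 + Q(-19)*164) - 869846 = (-67 + ((-19 + sqrt(-6 + 2/(-19))/2)/(-26 - 19))*164) - 869846 = (-67 + ((-19 + sqrt(-6 + 2*(-1/19))/2)/(-45))*164) - 869846 = (-67 - (-19 + sqrt(-6 - 2/19)/2)/45*164) - 869846 = (-67 - (-19 + sqrt(-116/19)/2)/45*164) - 869846 = (-67 - (-19 + (2*I*sqrt(551)/19)/2)/45*164) - 869846 = (-67 - (-19 + I*sqrt(551)/19)/45*164) - 869846 = (-67 + (19/45 - I*sqrt(551)/855)*164) - 869846 = (-67 + (3116/45 - 164*I*sqrt(551)/855)) - 869846 = (101/45 - 164*I*sqrt(551)/855) - 869846 = -39142969/45 - 164*I*sqrt(551)/855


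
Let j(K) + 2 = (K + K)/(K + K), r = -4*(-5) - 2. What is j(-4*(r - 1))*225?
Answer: -225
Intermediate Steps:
r = 18 (r = 20 - 2 = 18)
j(K) = -1 (j(K) = -2 + (K + K)/(K + K) = -2 + (2*K)/((2*K)) = -2 + (2*K)*(1/(2*K)) = -2 + 1 = -1)
j(-4*(r - 1))*225 = -1*225 = -225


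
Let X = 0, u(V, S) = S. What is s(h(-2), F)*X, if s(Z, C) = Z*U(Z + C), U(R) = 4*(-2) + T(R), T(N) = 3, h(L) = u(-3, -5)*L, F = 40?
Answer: 0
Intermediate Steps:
h(L) = -5*L
U(R) = -5 (U(R) = 4*(-2) + 3 = -8 + 3 = -5)
s(Z, C) = -5*Z (s(Z, C) = Z*(-5) = -5*Z)
s(h(-2), F)*X = -(-25)*(-2)*0 = -5*10*0 = -50*0 = 0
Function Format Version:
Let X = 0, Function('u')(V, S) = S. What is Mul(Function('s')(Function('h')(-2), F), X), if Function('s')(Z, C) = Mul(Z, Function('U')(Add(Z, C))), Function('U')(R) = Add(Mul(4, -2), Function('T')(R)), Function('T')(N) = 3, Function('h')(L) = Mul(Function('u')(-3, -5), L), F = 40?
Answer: 0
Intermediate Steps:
Function('h')(L) = Mul(-5, L)
Function('U')(R) = -5 (Function('U')(R) = Add(Mul(4, -2), 3) = Add(-8, 3) = -5)
Function('s')(Z, C) = Mul(-5, Z) (Function('s')(Z, C) = Mul(Z, -5) = Mul(-5, Z))
Mul(Function('s')(Function('h')(-2), F), X) = Mul(Mul(-5, Mul(-5, -2)), 0) = Mul(Mul(-5, 10), 0) = Mul(-50, 0) = 0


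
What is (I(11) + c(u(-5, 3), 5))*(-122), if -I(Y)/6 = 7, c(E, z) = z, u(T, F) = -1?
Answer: 4514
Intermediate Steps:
I(Y) = -42 (I(Y) = -6*7 = -42)
(I(11) + c(u(-5, 3), 5))*(-122) = (-42 + 5)*(-122) = -37*(-122) = 4514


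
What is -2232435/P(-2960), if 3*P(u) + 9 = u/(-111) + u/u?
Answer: -20091915/56 ≈ -3.5878e+5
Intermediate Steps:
P(u) = -8/3 - u/333 (P(u) = -3 + (u/(-111) + u/u)/3 = -3 + (u*(-1/111) + 1)/3 = -3 + (-u/111 + 1)/3 = -3 + (1 - u/111)/3 = -3 + (⅓ - u/333) = -8/3 - u/333)
-2232435/P(-2960) = -2232435/(-8/3 - 1/333*(-2960)) = -2232435/(-8/3 + 80/9) = -2232435/56/9 = -2232435*9/56 = -20091915/56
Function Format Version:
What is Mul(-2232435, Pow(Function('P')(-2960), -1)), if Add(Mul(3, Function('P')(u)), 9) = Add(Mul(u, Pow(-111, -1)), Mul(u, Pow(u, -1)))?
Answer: Rational(-20091915, 56) ≈ -3.5878e+5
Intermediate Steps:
Function('P')(u) = Add(Rational(-8, 3), Mul(Rational(-1, 333), u)) (Function('P')(u) = Add(-3, Mul(Rational(1, 3), Add(Mul(u, Pow(-111, -1)), Mul(u, Pow(u, -1))))) = Add(-3, Mul(Rational(1, 3), Add(Mul(u, Rational(-1, 111)), 1))) = Add(-3, Mul(Rational(1, 3), Add(Mul(Rational(-1, 111), u), 1))) = Add(-3, Mul(Rational(1, 3), Add(1, Mul(Rational(-1, 111), u)))) = Add(-3, Add(Rational(1, 3), Mul(Rational(-1, 333), u))) = Add(Rational(-8, 3), Mul(Rational(-1, 333), u)))
Mul(-2232435, Pow(Function('P')(-2960), -1)) = Mul(-2232435, Pow(Add(Rational(-8, 3), Mul(Rational(-1, 333), -2960)), -1)) = Mul(-2232435, Pow(Add(Rational(-8, 3), Rational(80, 9)), -1)) = Mul(-2232435, Pow(Rational(56, 9), -1)) = Mul(-2232435, Rational(9, 56)) = Rational(-20091915, 56)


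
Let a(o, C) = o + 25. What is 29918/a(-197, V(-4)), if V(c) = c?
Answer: -14959/86 ≈ -173.94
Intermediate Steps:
a(o, C) = 25 + o
29918/a(-197, V(-4)) = 29918/(25 - 197) = 29918/(-172) = 29918*(-1/172) = -14959/86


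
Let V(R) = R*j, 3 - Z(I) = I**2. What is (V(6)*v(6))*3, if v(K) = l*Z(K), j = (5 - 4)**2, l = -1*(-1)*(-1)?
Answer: 594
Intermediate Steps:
Z(I) = 3 - I**2
l = -1 (l = 1*(-1) = -1)
j = 1 (j = 1**2 = 1)
V(R) = R (V(R) = R*1 = R)
v(K) = -3 + K**2 (v(K) = -(3 - K**2) = -3 + K**2)
(V(6)*v(6))*3 = (6*(-3 + 6**2))*3 = (6*(-3 + 36))*3 = (6*33)*3 = 198*3 = 594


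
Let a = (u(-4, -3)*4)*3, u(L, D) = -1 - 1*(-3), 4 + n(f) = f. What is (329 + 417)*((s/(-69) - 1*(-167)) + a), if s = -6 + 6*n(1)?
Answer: 3283146/23 ≈ 1.4275e+5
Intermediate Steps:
n(f) = -4 + f
u(L, D) = 2 (u(L, D) = -1 + 3 = 2)
s = -24 (s = -6 + 6*(-4 + 1) = -6 + 6*(-3) = -6 - 18 = -24)
a = 24 (a = (2*4)*3 = 8*3 = 24)
(329 + 417)*((s/(-69) - 1*(-167)) + a) = (329 + 417)*((-24/(-69) - 1*(-167)) + 24) = 746*((-24*(-1/69) + 167) + 24) = 746*((8/23 + 167) + 24) = 746*(3849/23 + 24) = 746*(4401/23) = 3283146/23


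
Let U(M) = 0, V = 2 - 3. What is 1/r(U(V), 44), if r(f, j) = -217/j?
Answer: -44/217 ≈ -0.20276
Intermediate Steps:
V = -1
1/r(U(V), 44) = 1/(-217/44) = -44/217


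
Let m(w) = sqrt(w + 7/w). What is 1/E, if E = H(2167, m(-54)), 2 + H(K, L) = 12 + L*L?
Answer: -54/2383 ≈ -0.022661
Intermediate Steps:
H(K, L) = 10 + L**2 (H(K, L) = -2 + (12 + L*L) = -2 + (12 + L**2) = 10 + L**2)
E = -2383/54 (E = 10 + (sqrt(-54 + 7/(-54)))**2 = 10 + (sqrt(-54 + 7*(-1/54)))**2 = 10 + (sqrt(-54 - 7/54))**2 = 10 + (sqrt(-2923/54))**2 = 10 + (I*sqrt(17538)/18)**2 = 10 - 2923/54 = -2383/54 ≈ -44.130)
1/E = 1/(-2383/54) = -54/2383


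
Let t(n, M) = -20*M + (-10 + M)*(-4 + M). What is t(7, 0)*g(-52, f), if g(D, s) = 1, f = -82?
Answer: 40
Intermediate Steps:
t(7, 0)*g(-52, f) = (40 + 0**2 - 34*0)*1 = (40 + 0 + 0)*1 = 40*1 = 40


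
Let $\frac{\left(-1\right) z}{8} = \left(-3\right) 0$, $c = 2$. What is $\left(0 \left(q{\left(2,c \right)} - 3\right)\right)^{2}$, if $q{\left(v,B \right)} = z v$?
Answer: $0$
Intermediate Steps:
$z = 0$ ($z = - 8 \left(\left(-3\right) 0\right) = \left(-8\right) 0 = 0$)
$q{\left(v,B \right)} = 0$ ($q{\left(v,B \right)} = 0 v = 0$)
$\left(0 \left(q{\left(2,c \right)} - 3\right)\right)^{2} = \left(0 \left(0 - 3\right)\right)^{2} = \left(0 \left(-3\right)\right)^{2} = 0^{2} = 0$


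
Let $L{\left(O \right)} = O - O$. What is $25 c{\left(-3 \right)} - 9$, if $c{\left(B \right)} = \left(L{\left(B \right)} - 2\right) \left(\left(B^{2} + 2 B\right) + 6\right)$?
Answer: $-459$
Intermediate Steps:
$L{\left(O \right)} = 0$
$c{\left(B \right)} = -12 - 4 B - 2 B^{2}$ ($c{\left(B \right)} = \left(0 - 2\right) \left(\left(B^{2} + 2 B\right) + 6\right) = - 2 \left(6 + B^{2} + 2 B\right) = -12 - 4 B - 2 B^{2}$)
$25 c{\left(-3 \right)} - 9 = 25 \left(-12 - -12 - 2 \left(-3\right)^{2}\right) - 9 = 25 \left(-12 + 12 - 18\right) - 9 = 25 \left(-18\right) - 9 = -450 - 9 = -459$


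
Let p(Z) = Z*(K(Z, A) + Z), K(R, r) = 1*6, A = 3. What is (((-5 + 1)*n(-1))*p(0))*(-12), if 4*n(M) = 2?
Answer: 0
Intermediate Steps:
n(M) = ½ (n(M) = (¼)*2 = ½)
K(R, r) = 6
p(Z) = Z*(6 + Z)
(((-5 + 1)*n(-1))*p(0))*(-12) = (((-5 + 1)*(½))*(0*(6 + 0)))*(-12) = ((-4*½)*(0*6))*(-12) = -2*0*(-12) = 0*(-12) = 0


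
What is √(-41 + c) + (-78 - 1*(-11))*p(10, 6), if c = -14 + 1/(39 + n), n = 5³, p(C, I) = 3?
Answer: -201 + I*√369779/82 ≈ -201.0 + 7.4158*I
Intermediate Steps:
n = 125
c = -2295/164 (c = -14 + 1/(39 + 125) = -14 + 1/164 = -2295/164 ≈ -13.994)
√(-41 + c) + (-78 - 1*(-11))*p(10, 6) = √(-41 - 2295/164) + (-78 - 1*(-11))*3 = √(-9019/164) + (-78 + 11)*3 = I*√369779/82 - 67*3 = I*√369779/82 - 201 = -201 + I*√369779/82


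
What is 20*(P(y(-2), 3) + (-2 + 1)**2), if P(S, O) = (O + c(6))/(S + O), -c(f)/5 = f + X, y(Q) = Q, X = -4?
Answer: -120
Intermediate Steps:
c(f) = 20 - 5*f (c(f) = -5*(f - 4) = -5*(-4 + f) = 20 - 5*f)
P(S, O) = (-10 + O)/(O + S) (P(S, O) = (O + (20 - 5*6))/(S + O) = (O + (20 - 30))/(O + S) = (O - 10)/(O + S) = (-10 + O)/(O + S))
20*(P(y(-2), 3) + (-2 + 1)**2) = 20*((-10 + 3)/(3 - 2) + (-2 + 1)**2) = 20*(-7/1 + (-1)**2) = 20*(1*(-7) + 1) = 20*(-7 + 1) = 20*(-6) = -120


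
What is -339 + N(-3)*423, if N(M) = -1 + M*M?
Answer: 3045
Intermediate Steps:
N(M) = -1 + M**2
-339 + N(-3)*423 = -339 + (-1 + (-3)**2)*423 = -339 + (-1 + 9)*423 = -339 + 8*423 = -339 + 3384 = 3045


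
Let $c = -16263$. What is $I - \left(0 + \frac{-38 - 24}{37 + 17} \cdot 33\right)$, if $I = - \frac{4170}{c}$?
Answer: $\frac{4463}{117} \approx 38.145$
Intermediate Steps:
$I = \frac{10}{39}$ ($I = - \frac{4170}{-16263} = \left(-4170\right) \left(- \frac{1}{16263}\right) = \frac{10}{39} \approx 0.25641$)
$I - \left(0 + \frac{-38 - 24}{37 + 17} \cdot 33\right) = \frac{10}{39} - \left(0 + \frac{-38 - 24}{37 + 17} \cdot 33\right) = \frac{10}{39} - \left(0 + - \frac{62}{54} \cdot 33\right) = \frac{10}{39} - \left(0 + \left(-62\right) \frac{1}{54} \cdot 33\right) = \frac{10}{39} - \left(0 - \frac{341}{9}\right) = \frac{10}{39} - - \frac{341}{9} = \frac{10}{39} + \frac{341}{9} = \frac{4463}{117}$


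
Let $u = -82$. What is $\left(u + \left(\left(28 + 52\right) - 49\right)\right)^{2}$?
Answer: $2601$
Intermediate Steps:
$\left(u + \left(\left(28 + 52\right) - 49\right)\right)^{2} = \left(-82 + \left(\left(28 + 52\right) - 49\right)\right)^{2} = \left(-82 + \left(80 - 49\right)\right)^{2} = \left(-82 + 31\right)^{2} = \left(-51\right)^{2} = 2601$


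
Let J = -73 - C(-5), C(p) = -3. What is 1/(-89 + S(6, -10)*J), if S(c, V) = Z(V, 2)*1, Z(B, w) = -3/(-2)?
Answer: -1/194 ≈ -0.0051546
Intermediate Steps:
J = -70 (J = -73 - 1*(-3) = -73 + 3 = -70)
Z(B, w) = 3/2 (Z(B, w) = -3*(-½) = 3/2)
S(c, V) = 3/2 (S(c, V) = (3/2)*1 = 3/2)
1/(-89 + S(6, -10)*J) = 1/(-89 + (3/2)*(-70)) = 1/(-89 - 105) = 1/(-194) = -1/194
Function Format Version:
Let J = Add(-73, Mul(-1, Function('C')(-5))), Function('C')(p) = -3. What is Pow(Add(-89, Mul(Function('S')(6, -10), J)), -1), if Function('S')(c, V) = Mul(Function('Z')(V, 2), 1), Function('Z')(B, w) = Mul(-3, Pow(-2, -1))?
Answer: Rational(-1, 194) ≈ -0.0051546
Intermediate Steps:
J = -70 (J = Add(-73, Mul(-1, -3)) = Add(-73, 3) = -70)
Function('Z')(B, w) = Rational(3, 2) (Function('Z')(B, w) = Mul(-3, Rational(-1, 2)) = Rational(3, 2))
Function('S')(c, V) = Rational(3, 2) (Function('S')(c, V) = Mul(Rational(3, 2), 1) = Rational(3, 2))
Pow(Add(-89, Mul(Function('S')(6, -10), J)), -1) = Pow(Add(-89, Mul(Rational(3, 2), -70)), -1) = Pow(Add(-89, -105), -1) = Pow(-194, -1) = Rational(-1, 194)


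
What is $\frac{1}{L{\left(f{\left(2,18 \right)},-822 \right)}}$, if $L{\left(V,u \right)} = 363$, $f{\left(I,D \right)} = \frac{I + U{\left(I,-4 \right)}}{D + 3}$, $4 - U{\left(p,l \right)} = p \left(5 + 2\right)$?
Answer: $\frac{1}{363} \approx 0.0027548$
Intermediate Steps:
$U{\left(p,l \right)} = 4 - 7 p$ ($U{\left(p,l \right)} = 4 - p \left(5 + 2\right) = 4 - p 7 = 4 - 7 p$)
$f{\left(I,D \right)} = \frac{4 - 6 I}{3 + D}$ ($f{\left(I,D \right)} = \frac{I - \left(-4 + 7 I\right)}{D + 3} = \frac{4 - 6 I}{3 + D}$)
$\frac{1}{L{\left(f{\left(2,18 \right)},-822 \right)}} = \frac{1}{363}$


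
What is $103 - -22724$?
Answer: $22827$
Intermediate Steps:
$103 - -22724 = 103 + 22724 = 22827$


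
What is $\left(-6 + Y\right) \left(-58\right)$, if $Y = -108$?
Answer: $6612$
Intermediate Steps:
$\left(-6 + Y\right) \left(-58\right) = \left(-6 - 108\right) \left(-58\right) = \left(-114\right) \left(-58\right) = 6612$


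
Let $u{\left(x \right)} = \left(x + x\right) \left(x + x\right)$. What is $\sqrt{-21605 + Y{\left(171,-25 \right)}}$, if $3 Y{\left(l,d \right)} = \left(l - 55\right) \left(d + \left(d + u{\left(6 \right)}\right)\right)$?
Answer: $\frac{13 i \sqrt{957}}{3} \approx 134.05 i$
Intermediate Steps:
$u{\left(x \right)} = 4 x^{2}$ ($u{\left(x \right)} = 2 x 2 x = 4 x^{2}$)
$Y{\left(l,d \right)} = \frac{\left(-55 + l\right) \left(144 + 2 d\right)}{3}$ ($Y{\left(l,d \right)} = \frac{\left(l - 55\right) \left(d + \left(d + 4 \cdot 6^{2}\right)\right)}{3} = \frac{\left(-55 + l\right) \left(d + \left(d + 4 \cdot 36\right)\right)}{3} = \frac{\left(-55 + l\right) \left(d + \left(d + 144\right)\right)}{3} = \frac{\left(-55 + l\right) \left(d + \left(144 + d\right)\right)}{3} = \frac{\left(-55 + l\right) \left(144 + 2 d\right)}{3}$)
$\sqrt{-21605 + Y{\left(171,-25 \right)}} = \sqrt{-21605 + \left(-2640 + 48 \cdot 171 - - \frac{2750}{3} + \frac{2}{3} \left(-25\right) 171\right)} = \sqrt{-21605 + \left(-2640 + 8208 + \frac{2750}{3} - 2850\right)} = \sqrt{-21605 + \frac{10904}{3}} = \sqrt{- \frac{53911}{3}} = \frac{13 i \sqrt{957}}{3}$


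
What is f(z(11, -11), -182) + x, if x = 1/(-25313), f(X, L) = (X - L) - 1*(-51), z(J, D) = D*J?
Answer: 2835055/25313 ≈ 112.00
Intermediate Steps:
f(X, L) = 51 + X - L (f(X, L) = (X - L) + 51 = 51 + X - L)
x = -1/25313 ≈ -3.9505e-5
f(z(11, -11), -182) + x = (51 - 11*11 - 1*(-182)) - 1/25313 = (51 - 121 + 182) - 1/25313 = 112 - 1/25313 = 2835055/25313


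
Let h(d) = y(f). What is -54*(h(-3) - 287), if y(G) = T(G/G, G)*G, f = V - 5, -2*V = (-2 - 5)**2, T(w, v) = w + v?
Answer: -59805/2 ≈ -29903.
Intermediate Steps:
T(w, v) = v + w
V = -49/2 (V = -(-2 - 5)**2/2 = -1/2*(-7)**2 = -1/2*49 = -49/2 ≈ -24.500)
f = -59/2 (f = -49/2 - 5 = -59/2 ≈ -29.500)
y(G) = G*(1 + G) (y(G) = (G + G/G)*G = (G + 1)*G = (1 + G)*G = G*(1 + G))
h(d) = 3363/4 (h(d) = -59*(1 - 59/2)/2 = -59/2*(-57/2) = 3363/4)
-54*(h(-3) - 287) = -54*(3363/4 - 287) = -54*2215/4 = -59805/2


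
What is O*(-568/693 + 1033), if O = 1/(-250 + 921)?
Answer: 715301/465003 ≈ 1.5383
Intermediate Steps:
O = 1/671 ≈ 0.0014903
O*(-568/693 + 1033) = (-568/693 + 1033)/671 = (1/671)*(715301/693) = 715301/465003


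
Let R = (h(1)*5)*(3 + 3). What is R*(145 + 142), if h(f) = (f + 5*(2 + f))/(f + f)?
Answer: 68880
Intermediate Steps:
h(f) = (10 + 6*f)/(2*f) (h(f) = (f + (10 + 5*f))/((2*f)) = (10 + 6*f)*(1/(2*f)) = (10 + 6*f)/(2*f))
R = 240 (R = ((3 + 5/1)*5)*(3 + 3) = ((3 + 5*1)*5)*6 = ((3 + 5)*5)*6 = (8*5)*6 = 40*6 = 240)
R*(145 + 142) = 240*(145 + 142) = 240*287 = 68880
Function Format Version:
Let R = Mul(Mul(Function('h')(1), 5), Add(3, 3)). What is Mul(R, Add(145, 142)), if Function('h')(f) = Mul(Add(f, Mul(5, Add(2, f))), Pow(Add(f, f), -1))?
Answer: 68880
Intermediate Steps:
Function('h')(f) = Mul(Rational(1, 2), Pow(f, -1), Add(10, Mul(6, f))) (Function('h')(f) = Mul(Add(f, Add(10, Mul(5, f))), Pow(Mul(2, f), -1)) = Mul(Add(10, Mul(6, f)), Mul(Rational(1, 2), Pow(f, -1))) = Mul(Rational(1, 2), Pow(f, -1), Add(10, Mul(6, f))))
R = 240 (R = Mul(Mul(Add(3, Mul(5, Pow(1, -1))), 5), Add(3, 3)) = Mul(Mul(Add(3, Mul(5, 1)), 5), 6) = Mul(Mul(Add(3, 5), 5), 6) = Mul(Mul(8, 5), 6) = Mul(40, 6) = 240)
Mul(R, Add(145, 142)) = Mul(240, Add(145, 142)) = Mul(240, 287) = 68880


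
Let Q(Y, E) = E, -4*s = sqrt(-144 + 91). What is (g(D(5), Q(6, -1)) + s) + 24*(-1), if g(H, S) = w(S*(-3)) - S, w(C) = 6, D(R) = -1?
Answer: -17 - I*sqrt(53)/4 ≈ -17.0 - 1.82*I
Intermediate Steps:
s = -I*sqrt(53)/4 (s = -sqrt(-144 + 91)/4 = -I*sqrt(53)/4 ≈ -1.82*I)
g(H, S) = 6 - S
(g(D(5), Q(6, -1)) + s) + 24*(-1) = ((6 - 1*(-1)) - I*sqrt(53)/4) + 24*(-1) = ((6 + 1) - I*sqrt(53)/4) - 24 = (7 - I*sqrt(53)/4) - 24 = -17 - I*sqrt(53)/4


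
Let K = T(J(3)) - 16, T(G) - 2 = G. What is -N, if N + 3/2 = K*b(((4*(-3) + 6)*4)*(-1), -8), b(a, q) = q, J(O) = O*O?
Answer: -77/2 ≈ -38.500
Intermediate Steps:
J(O) = O²
T(G) = 2 + G
K = -5 (K = (2 + 3²) - 16 = (2 + 9) - 16 = 11 - 16 = -5)
N = 77/2 (N = -3/2 - 5*(-8) = -3/2 + 40 = 77/2 ≈ 38.500)
-N = -1*77/2 = -77/2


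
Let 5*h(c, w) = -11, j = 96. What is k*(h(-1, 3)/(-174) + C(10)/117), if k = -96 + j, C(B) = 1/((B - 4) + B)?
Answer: 0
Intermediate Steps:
C(B) = 1/(-4 + 2*B) (C(B) = 1/((-4 + B) + B) = 1/(-4 + 2*B))
h(c, w) = -11/5 (h(c, w) = (⅕)*(-11) = -11/5)
k = 0 (k = -96 + 96 = 0)
k*(h(-1, 3)/(-174) + C(10)/117) = 0*(-11/5/(-174) + (1/(2*(-2 + 10)))/117) = 0*(-11/5*(-1/174) + ((½)/8)*(1/117)) = 0*(11/870 + ((½)*(⅛))*(1/117)) = 0*(11/870 + (1/16)*(1/117)) = 0*(11/870 + 1/1872) = 0*(3577/271440) = 0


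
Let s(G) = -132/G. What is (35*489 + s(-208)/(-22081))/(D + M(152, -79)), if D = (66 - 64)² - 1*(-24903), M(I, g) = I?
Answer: 6550549449/9591014836 ≈ 0.68299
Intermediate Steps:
D = 24907 (D = 2² + 24903 = 4 + 24903 = 24907)
(35*489 + s(-208)/(-22081))/(D + M(152, -79)) = (35*489 - 132/(-208)/(-22081))/(24907 + 152) = (17115 - 132*(-1/208)*(-1/22081))/25059 = (17115 + (33/52)*(-1/22081))*(1/25059) = (17115 - 33/1148212)*(1/25059) = (19651648347/1148212)*(1/25059) = 6550549449/9591014836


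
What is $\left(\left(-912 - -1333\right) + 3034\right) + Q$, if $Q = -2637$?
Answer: $818$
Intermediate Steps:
$\left(\left(-912 - -1333\right) + 3034\right) + Q = \left(\left(-912 - -1333\right) + 3034\right) - 2637 = \left(\left(-912 + 1333\right) + 3034\right) - 2637 = \left(421 + 3034\right) - 2637 = 3455 - 2637 = 818$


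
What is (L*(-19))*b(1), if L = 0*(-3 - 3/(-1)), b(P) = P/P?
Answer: 0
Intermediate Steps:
b(P) = 1
L = 0 (L = 0*(-3 - 3*(-1)) = 0*(-3 + 3) = 0*0 = 0)
(L*(-19))*b(1) = (0*(-19))*1 = 0*1 = 0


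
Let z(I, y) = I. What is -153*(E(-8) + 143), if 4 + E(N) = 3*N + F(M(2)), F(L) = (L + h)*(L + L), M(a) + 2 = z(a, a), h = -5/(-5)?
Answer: -17595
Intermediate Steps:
h = 1 (h = -5*(-1/5) = 1)
M(a) = -2 + a
F(L) = 2*L*(1 + L) (F(L) = (L + 1)*(L + L) = (1 + L)*(2*L) = 2*L*(1 + L))
E(N) = -4 + 3*N (E(N) = -4 + (3*N + 2*(-2 + 2)*(1 + (-2 + 2))) = -4 + (3*N + 2*0*(1 + 0)) = -4 + (3*N + 2*0*1) = -4 + (3*N + 0) = -4 + 3*N)
-153*(E(-8) + 143) = -153*((-4 + 3*(-8)) + 143) = -153*((-4 - 24) + 143) = -153*(-28 + 143) = -153*115 = -17595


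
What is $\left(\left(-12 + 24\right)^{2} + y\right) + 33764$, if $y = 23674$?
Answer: $57582$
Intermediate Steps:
$\left(\left(-12 + 24\right)^{2} + y\right) + 33764 = \left(\left(-12 + 24\right)^{2} + 23674\right) + 33764 = \left(12^{2} + 23674\right) + 33764 = \left(144 + 23674\right) + 33764 = 23818 + 33764 = 57582$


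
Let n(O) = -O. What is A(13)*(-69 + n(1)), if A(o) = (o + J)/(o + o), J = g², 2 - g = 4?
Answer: -595/13 ≈ -45.769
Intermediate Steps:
g = -2 (g = 2 - 1*4 = 2 - 4 = -2)
J = 4 (J = (-2)² = 4)
A(o) = (4 + o)/(2*o) (A(o) = (o + 4)/(o + o) = (4 + o)/((2*o)) = (4 + o)*(1/(2*o)) = (4 + o)/(2*o))
A(13)*(-69 + n(1)) = ((½)*(4 + 13)/13)*(-69 - 1*1) = ((½)*(1/13)*17)*(-69 - 1) = (17/26)*(-70) = -595/13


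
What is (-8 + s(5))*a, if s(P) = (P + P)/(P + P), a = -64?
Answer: 448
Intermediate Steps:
s(P) = 1 (s(P) = (2*P)/((2*P)) = (2*P)*(1/(2*P)) = 1)
(-8 + s(5))*a = (-8 + 1)*(-64) = -7*(-64) = 448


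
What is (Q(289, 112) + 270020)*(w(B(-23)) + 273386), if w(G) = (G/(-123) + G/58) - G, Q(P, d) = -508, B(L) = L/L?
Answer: 262818488233180/3567 ≈ 7.3681e+10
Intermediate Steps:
B(L) = 1
w(G) = -7069*G/7134 (w(G) = (G*(-1/123) + G*(1/58)) - G = (-G/123 + G/58) - G = 65*G/7134 - G = -7069*G/7134)
(Q(289, 112) + 270020)*(w(B(-23)) + 273386) = (-508 + 270020)*(-7069/7134*1 + 273386) = 269512*(-7069/7134 + 273386) = 269512*(1950328655/7134) = 262818488233180/3567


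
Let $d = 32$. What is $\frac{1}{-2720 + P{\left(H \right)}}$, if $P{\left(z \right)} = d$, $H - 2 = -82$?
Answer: $- \frac{1}{2688} \approx -0.00037202$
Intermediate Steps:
$H = -80$ ($H = 2 - 82 = -80$)
$P{\left(z \right)} = 32$
$\frac{1}{-2720 + P{\left(H \right)}} = \frac{1}{-2720 + 32} = \frac{1}{-2688} = - \frac{1}{2688}$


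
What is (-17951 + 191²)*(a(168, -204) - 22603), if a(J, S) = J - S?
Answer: -411940430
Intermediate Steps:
(-17951 + 191²)*(a(168, -204) - 22603) = (-17951 + 191²)*((168 - 1*(-204)) - 22603) = (-17951 + 36481)*((168 + 204) - 22603) = 18530*(372 - 22603) = 18530*(-22231) = -411940430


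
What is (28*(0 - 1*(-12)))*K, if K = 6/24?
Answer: 84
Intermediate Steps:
K = ¼ (K = 6*(1/24) = ¼ ≈ 0.25000)
(28*(0 - 1*(-12)))*K = (28*(0 - 1*(-12)))*(¼) = (28*(0 + 12))*(¼) = (28*12)*(¼) = 336*(¼) = 84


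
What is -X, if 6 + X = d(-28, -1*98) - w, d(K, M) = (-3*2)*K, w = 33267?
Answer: 33105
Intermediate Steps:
d(K, M) = -6*K
X = -33105 (X = -6 + (-6*(-28) - 1*33267) = -6 + (168 - 33267) = -6 - 33099 = -33105)
-X = -1*(-33105) = 33105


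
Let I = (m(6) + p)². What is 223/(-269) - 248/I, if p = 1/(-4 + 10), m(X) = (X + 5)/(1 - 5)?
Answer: -316801/8339 ≈ -37.990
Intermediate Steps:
m(X) = -5/4 - X/4 (m(X) = (5 + X)/(-4) = (5 + X)*(-¼) = -5/4 - X/4)
p = ⅙ (p = 1/6 = ⅙ ≈ 0.16667)
I = 961/144 (I = ((-5/4 - ¼*6) + ⅙)² = ((-5/4 - 3/2) + ⅙)² = (-11/4 + ⅙)² = (-31/12)² = 961/144 ≈ 6.6736)
223/(-269) - 248/I = 223/(-269) - 248/961/144 = 223*(-1/269) - 248*144/961 = -223/269 - 1152/31 = -316801/8339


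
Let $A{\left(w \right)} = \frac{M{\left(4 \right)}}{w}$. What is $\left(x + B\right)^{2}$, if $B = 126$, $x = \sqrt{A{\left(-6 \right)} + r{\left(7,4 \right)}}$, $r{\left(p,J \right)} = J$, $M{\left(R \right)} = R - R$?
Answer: $16384$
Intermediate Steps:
$M{\left(R \right)} = 0$
$A{\left(w \right)} = 0$ ($A{\left(w \right)} = \frac{0}{w} = 0$)
$x = 2$ ($x = \sqrt{0 + 4} = \sqrt{4} = 2$)
$\left(x + B\right)^{2} = \left(2 + 126\right)^{2} = 128^{2} = 16384$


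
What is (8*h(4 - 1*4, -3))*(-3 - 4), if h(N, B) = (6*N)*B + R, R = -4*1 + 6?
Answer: -112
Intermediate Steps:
R = 2 (R = -4 + 6 = 2)
h(N, B) = 2 + 6*B*N (h(N, B) = (6*N)*B + 2 = 6*B*N + 2 = 2 + 6*B*N)
(8*h(4 - 1*4, -3))*(-3 - 4) = (8*(2 + 6*(-3)*(4 - 1*4)))*(-3 - 4) = (8*(2 + 6*(-3)*(4 - 4)))*(-7) = (8*(2 + 6*(-3)*0))*(-7) = (8*(2 + 0))*(-7) = (8*2)*(-7) = 16*(-7) = -112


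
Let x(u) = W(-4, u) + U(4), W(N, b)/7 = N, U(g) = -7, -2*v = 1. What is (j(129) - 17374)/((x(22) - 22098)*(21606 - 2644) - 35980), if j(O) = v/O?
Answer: 4482493/108288256908 ≈ 4.1394e-5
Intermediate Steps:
v = -½ (v = -½*1 = -½ ≈ -0.50000)
W(N, b) = 7*N
x(u) = -35 (x(u) = 7*(-4) - 7 = -28 - 7 = -35)
j(O) = -1/(2*O)
(j(129) - 17374)/((x(22) - 22098)*(21606 - 2644) - 35980) = (-½/129 - 17374)/((-35 - 22098)*(21606 - 2644) - 35980) = (-½*1/129 - 17374)/(-22133*18962 - 35980) = (-1/258 - 17374)/(-419685946 - 35980) = -4482493/258/(-419721926) = -4482493/258*(-1/419721926) = 4482493/108288256908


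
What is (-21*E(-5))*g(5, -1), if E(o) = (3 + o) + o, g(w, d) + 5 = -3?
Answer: -1176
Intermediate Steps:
g(w, d) = -8 (g(w, d) = -5 - 3 = -8)
E(o) = 3 + 2*o
(-21*E(-5))*g(5, -1) = -21*(3 + 2*(-5))*(-8) = -21*(3 - 10)*(-8) = -21*(-7)*(-8) = 147*(-8) = -1176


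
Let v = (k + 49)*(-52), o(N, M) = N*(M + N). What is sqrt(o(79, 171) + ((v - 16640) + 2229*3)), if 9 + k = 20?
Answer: sqrt(6677) ≈ 81.713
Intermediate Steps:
k = 11 (k = -9 + 20 = 11)
v = -3120 (v = (11 + 49)*(-52) = 60*(-52) = -3120)
sqrt(o(79, 171) + ((v - 16640) + 2229*3)) = sqrt(79*(171 + 79) + ((-3120 - 16640) + 2229*3)) = sqrt(79*250 + (-19760 + 6687)) = sqrt(19750 - 13073) = sqrt(6677)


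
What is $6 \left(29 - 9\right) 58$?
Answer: $6960$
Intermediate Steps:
$6 \left(29 - 9\right) 58 = 6 \cdot 20 \cdot 58 = 120 \cdot 58 = 6960$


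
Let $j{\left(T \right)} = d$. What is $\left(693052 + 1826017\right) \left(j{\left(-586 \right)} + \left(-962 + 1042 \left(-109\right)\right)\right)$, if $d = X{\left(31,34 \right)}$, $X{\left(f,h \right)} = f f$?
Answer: $-286113337951$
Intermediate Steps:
$X{\left(f,h \right)} = f^{2}$
$d = 961$ ($d = 31^{2} = 961$)
$j{\left(T \right)} = 961$
$\left(693052 + 1826017\right) \left(j{\left(-586 \right)} + \left(-962 + 1042 \left(-109\right)\right)\right) = \left(693052 + 1826017\right) \left(961 + \left(-962 + 1042 \left(-109\right)\right)\right) = 2519069 \left(961 - 114540\right) = 2519069 \left(-113579\right) = -286113337951$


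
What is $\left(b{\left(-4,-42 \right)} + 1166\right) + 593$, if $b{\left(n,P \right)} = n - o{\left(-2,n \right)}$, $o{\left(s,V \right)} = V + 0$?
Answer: $1759$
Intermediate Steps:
$o{\left(s,V \right)} = V$
$b{\left(n,P \right)} = 0$ ($b{\left(n,P \right)} = n - n = 0$)
$\left(b{\left(-4,-42 \right)} + 1166\right) + 593 = \left(0 + 1166\right) + 593 = 1166 + 593 = 1759$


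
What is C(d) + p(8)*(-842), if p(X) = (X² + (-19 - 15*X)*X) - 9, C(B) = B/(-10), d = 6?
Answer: 4449967/5 ≈ 8.8999e+5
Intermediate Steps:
C(B) = -B/10 (C(B) = B*(-⅒) = -B/10)
p(X) = -9 + X² + X*(-19 - 15*X) (p(X) = (X² + (-19 - 15*X)*X) - 9 = (X² + X*(-19 - 15*X)) - 9 = -9 + X² + X*(-19 - 15*X))
C(d) + p(8)*(-842) = -⅒*6 + (-9 - 19*8 - 14*8²)*(-842) = -⅗ + (-9 - 152 - 14*64)*(-842) = -⅗ + (-9 - 152 - 896)*(-842) = -⅗ - 1057*(-842) = -⅗ + 889994 = 4449967/5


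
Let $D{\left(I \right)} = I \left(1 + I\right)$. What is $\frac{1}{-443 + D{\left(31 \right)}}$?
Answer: $\frac{1}{549} \approx 0.0018215$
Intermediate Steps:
$\frac{1}{-443 + D{\left(31 \right)}} = \frac{1}{-443 + 31 \left(1 + 31\right)} = \frac{1}{-443 + 31 \cdot 32} = \frac{1}{-443 + 992} = \frac{1}{549}$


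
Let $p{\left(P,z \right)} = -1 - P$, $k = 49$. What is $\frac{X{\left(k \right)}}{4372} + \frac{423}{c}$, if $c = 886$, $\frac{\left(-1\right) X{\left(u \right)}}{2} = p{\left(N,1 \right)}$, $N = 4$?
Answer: $\frac{232277}{484199} \approx 0.47971$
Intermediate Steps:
$X{\left(u \right)} = 10$ ($X{\left(u \right)} = - 2 \left(-1 - 4\right) = \left(-2\right) \left(-5\right) = 10$)
$\frac{X{\left(k \right)}}{4372} + \frac{423}{c} = \frac{10}{4372} + \frac{423}{886} = 10 \cdot \frac{1}{4372} + 423 \cdot \frac{1}{886} = \frac{5}{2186} + \frac{423}{886} = \frac{232277}{484199}$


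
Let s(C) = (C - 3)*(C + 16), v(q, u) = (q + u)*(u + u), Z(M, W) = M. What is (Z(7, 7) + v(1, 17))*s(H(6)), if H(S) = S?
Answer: 40854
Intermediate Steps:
v(q, u) = 2*u*(q + u) (v(q, u) = (q + u)*(2*u) = 2*u*(q + u))
s(C) = (-3 + C)*(16 + C)
(Z(7, 7) + v(1, 17))*s(H(6)) = (7 + 2*17*(1 + 17))*(-48 + 6² + 13*6) = (7 + 2*17*18)*(-48 + 36 + 78) = (7 + 612)*66 = 619*66 = 40854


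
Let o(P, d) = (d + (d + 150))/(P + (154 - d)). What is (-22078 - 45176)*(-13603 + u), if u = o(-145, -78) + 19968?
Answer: -12413945082/29 ≈ -4.2807e+8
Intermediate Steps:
o(P, d) = (150 + 2*d)/(154 + P - d) (o(P, d) = (d + (150 + d))/(154 + P - d) = (150 + 2*d)/(154 + P - d))
u = 579070/29 (u = 2*(75 - 78)/(154 - 145 - 1*(-78)) + 19968 = 2*(-3)/(154 - 145 + 78) + 19968 = 2*(-3)/87 + 19968 = 2*(1/87)*(-3) + 19968 = -2/29 + 19968 = 579070/29 ≈ 19968.)
(-22078 - 45176)*(-13603 + u) = (-22078 - 45176)*(-13603 + 579070/29) = -67254*184583/29 = -12413945082/29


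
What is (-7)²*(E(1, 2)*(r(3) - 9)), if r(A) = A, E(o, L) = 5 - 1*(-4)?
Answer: -2646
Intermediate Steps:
E(o, L) = 9 (E(o, L) = 5 + 4 = 9)
(-7)²*(E(1, 2)*(r(3) - 9)) = (-7)²*(9*(3 - 9)) = 49*(9*(-6)) = 49*(-54) = -2646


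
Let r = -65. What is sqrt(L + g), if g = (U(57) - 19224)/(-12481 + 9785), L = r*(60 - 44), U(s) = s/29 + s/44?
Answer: I*sqrt(763953767100062)/860024 ≈ 32.138*I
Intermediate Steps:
U(s) = 73*s/1276 (U(s) = s*(1/29) + s*(1/44) = s/29 + s/44 = 73*s/1276)
L = -1040 (L = -65*(60 - 44) = -65*16 = -1040)
g = 24525663/3440096 (g = ((73/1276)*57 - 19224)/(-12481 + 9785) = (4161/1276 - 19224)/(-2696) = -24525663/1276*(-1/2696) = 24525663/3440096 ≈ 7.1294)
sqrt(L + g) = sqrt(-1040 + 24525663/3440096) = sqrt(-3553174177/3440096) = I*sqrt(763953767100062)/860024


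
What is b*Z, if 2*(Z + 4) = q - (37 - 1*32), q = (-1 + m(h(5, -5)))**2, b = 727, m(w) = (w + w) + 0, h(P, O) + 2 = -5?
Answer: 77062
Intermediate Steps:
h(P, O) = -7 (h(P, O) = -2 - 5 = -7)
m(w) = 2*w (m(w) = 2*w + 0 = 2*w)
q = 225 (q = (-1 + 2*(-7))**2 = (-1 - 14)**2 = (-15)**2 = 225)
Z = 106 (Z = -4 + (225 - (37 - 1*32))/2 = -4 + (225 - (37 - 32))/2 = -4 + (225 - 1*5)/2 = -4 + (225 - 5)/2 = -4 + (1/2)*220 = -4 + 110 = 106)
b*Z = 727*106 = 77062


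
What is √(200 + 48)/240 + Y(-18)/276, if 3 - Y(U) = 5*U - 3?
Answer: 8/23 + √62/120 ≈ 0.41344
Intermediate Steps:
Y(U) = 6 - 5*U (Y(U) = 3 - (5*U - 3) = 3 - (-3 + 5*U) = 3 + (3 - 5*U) = 6 - 5*U)
√(200 + 48)/240 + Y(-18)/276 = √(200 + 48)/240 + (6 - 5*(-18))/276 = √248*(1/240) + (6 + 90)*(1/276) = (2*√62)*(1/240) + 96*(1/276) = √62/120 + 8/23 = 8/23 + √62/120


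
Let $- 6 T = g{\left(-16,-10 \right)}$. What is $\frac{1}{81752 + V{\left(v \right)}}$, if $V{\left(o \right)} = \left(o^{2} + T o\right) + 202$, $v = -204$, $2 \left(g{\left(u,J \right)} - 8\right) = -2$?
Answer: $\frac{1}{123808} \approx 8.077 \cdot 10^{-6}$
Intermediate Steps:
$g{\left(u,J \right)} = 7$ ($g{\left(u,J \right)} = 8 + \frac{1}{2} \left(-2\right) = 8 - 1 = 7$)
$T = - \frac{7}{6}$ ($T = \left(- \frac{1}{6}\right) 7 = - \frac{7}{6} \approx -1.1667$)
$V{\left(o \right)} = 202 + o^{2} - \frac{7 o}{6}$ ($V{\left(o \right)} = \left(o^{2} - \frac{7 o}{6}\right) + 202 = 202 + o^{2} - \frac{7 o}{6}$)
$\frac{1}{81752 + V{\left(v \right)}} = \frac{1}{81752 + \left(202 + \left(-204\right)^{2} - -238\right)} = \frac{1}{81752 + \left(202 + 41616 + 238\right)} = \frac{1}{81752 + 42056} = \frac{1}{123808}$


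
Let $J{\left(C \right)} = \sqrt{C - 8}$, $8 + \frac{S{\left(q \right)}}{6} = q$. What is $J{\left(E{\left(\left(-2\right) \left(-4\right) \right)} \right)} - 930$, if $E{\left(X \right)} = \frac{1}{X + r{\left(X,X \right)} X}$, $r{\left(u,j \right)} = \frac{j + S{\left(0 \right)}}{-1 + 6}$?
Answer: $-930 + \frac{i \sqrt{6286}}{28} \approx -930.0 + 2.8316 i$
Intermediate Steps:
$S{\left(q \right)} = -48 + 6 q$
$r{\left(u,j \right)} = - \frac{48}{5} + \frac{j}{5}$ ($r{\left(u,j \right)} = \frac{j + \left(-48 + 6 \cdot 0\right)}{-1 + 6} = \frac{j + \left(-48 + 0\right)}{5} = \left(j - 48\right) \frac{1}{5} = \left(-48 + j\right) \frac{1}{5} = - \frac{48}{5} + \frac{j}{5}$)
$E{\left(X \right)} = \frac{1}{X + X \left(- \frac{48}{5} + \frac{X}{5}\right)}$ ($E{\left(X \right)} = \frac{1}{X + \left(- \frac{48}{5} + \frac{X}{5}\right) X} = \frac{1}{X + X \left(- \frac{48}{5} + \frac{X}{5}\right)}$)
$J{\left(C \right)} = \sqrt{-8 + C}$
$J{\left(E{\left(\left(-2\right) \left(-4\right) \right)} \right)} - 930 = \sqrt{-8 + \frac{5}{\left(-2\right) \left(-4\right) \left(-43 - -8\right)}} - 930 = \sqrt{-8 + \frac{5}{8 \left(-43 + 8\right)}} - 930 = \sqrt{-8 + 5 \cdot \frac{1}{8} \frac{1}{-35}} - 930 = \sqrt{-8 + 5 \cdot \frac{1}{8} \left(- \frac{1}{35}\right)} - 930 = \sqrt{-8 - \frac{1}{56}} - 930 = \sqrt{- \frac{449}{56}} - 930 = \frac{i \sqrt{6286}}{28} - 930 = -930 + \frac{i \sqrt{6286}}{28}$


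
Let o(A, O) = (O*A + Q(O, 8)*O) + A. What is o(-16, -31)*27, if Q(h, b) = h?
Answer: 38907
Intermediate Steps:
o(A, O) = A + O² + A*O (o(A, O) = (O*A + O*O) + A = (A*O + O²) + A = (O² + A*O) + A = A + O² + A*O)
o(-16, -31)*27 = (-16 + (-31)² - 16*(-31))*27 = (-16 + 961 + 496)*27 = 1441*27 = 38907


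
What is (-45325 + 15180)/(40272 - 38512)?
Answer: -6029/352 ≈ -17.128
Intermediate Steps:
(-45325 + 15180)/(40272 - 38512) = -30145/1760 = -30145*1/1760 = -6029/352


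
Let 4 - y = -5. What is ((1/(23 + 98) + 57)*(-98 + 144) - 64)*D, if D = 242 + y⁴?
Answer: 2105963892/121 ≈ 1.7405e+7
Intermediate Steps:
y = 9 (y = 4 - 1*(-5) = 4 + 5 = 9)
D = 6803 (D = 242 + 9⁴ = 242 + 6561 = 6803)
((1/(23 + 98) + 57)*(-98 + 144) - 64)*D = ((1/(23 + 98) + 57)*(-98 + 144) - 64)*6803 = ((1/121 + 57)*46 - 64)*6803 = ((6898/121)*46 - 64)*6803 = (317308/121 - 64)*6803 = (309564/121)*6803 = 2105963892/121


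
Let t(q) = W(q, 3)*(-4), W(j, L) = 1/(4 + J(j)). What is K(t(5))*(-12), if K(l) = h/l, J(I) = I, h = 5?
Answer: 135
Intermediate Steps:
W(j, L) = 1/(4 + j)
t(q) = -4/(4 + q)
K(l) = 5/l
K(t(5))*(-12) = (5/((-4/(4 + 5))))*(-12) = (5/((-4/9)))*(-12) = (5/((-4*1/9)))*(-12) = (5/(-4/9))*(-12) = (5*(-9/4))*(-12) = -45/4*(-12) = 135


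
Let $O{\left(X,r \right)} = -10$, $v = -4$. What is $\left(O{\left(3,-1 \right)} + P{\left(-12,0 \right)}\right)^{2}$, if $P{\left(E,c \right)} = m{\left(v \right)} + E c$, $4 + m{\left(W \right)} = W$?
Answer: $324$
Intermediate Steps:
$m{\left(W \right)} = -4 + W$
$P{\left(E,c \right)} = -8 + E c$ ($P{\left(E,c \right)} = \left(-4 - 4\right) + E c = -8 + E c$)
$\left(O{\left(3,-1 \right)} + P{\left(-12,0 \right)}\right)^{2} = \left(-10 - 8\right)^{2} = \left(-18\right)^{2} = 324$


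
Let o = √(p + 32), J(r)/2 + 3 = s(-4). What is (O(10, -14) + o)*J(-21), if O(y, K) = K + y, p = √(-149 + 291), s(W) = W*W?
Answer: -104 + 26*√(32 + √142) ≈ 68.301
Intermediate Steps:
s(W) = W²
p = √142 ≈ 11.916
J(r) = 26 (J(r) = -6 + 2*(-4)² = -6 + 2*16 = -6 + 32 = 26)
o = √(32 + √142) (o = √(√142 + 32) = √(32 + √142) ≈ 6.6269)
(O(10, -14) + o)*J(-21) = ((-14 + 10) + √(32 + √142))*26 = (-4 + √(32 + √142))*26 = -104 + 26*√(32 + √142)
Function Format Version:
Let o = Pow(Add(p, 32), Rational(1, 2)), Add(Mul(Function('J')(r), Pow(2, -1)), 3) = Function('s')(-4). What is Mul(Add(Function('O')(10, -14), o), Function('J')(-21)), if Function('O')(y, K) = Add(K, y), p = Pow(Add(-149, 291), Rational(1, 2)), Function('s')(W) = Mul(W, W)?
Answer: Add(-104, Mul(26, Pow(Add(32, Pow(142, Rational(1, 2))), Rational(1, 2)))) ≈ 68.301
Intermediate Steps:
Function('s')(W) = Pow(W, 2)
p = Pow(142, Rational(1, 2)) ≈ 11.916
Function('J')(r) = 26 (Function('J')(r) = Add(-6, Mul(2, Pow(-4, 2))) = Add(-6, Mul(2, 16)) = Add(-6, 32) = 26)
o = Pow(Add(32, Pow(142, Rational(1, 2))), Rational(1, 2)) (o = Pow(Add(Pow(142, Rational(1, 2)), 32), Rational(1, 2)) = Pow(Add(32, Pow(142, Rational(1, 2))), Rational(1, 2)) ≈ 6.6269)
Mul(Add(Function('O')(10, -14), o), Function('J')(-21)) = Mul(Add(Add(-14, 10), Pow(Add(32, Pow(142, Rational(1, 2))), Rational(1, 2))), 26) = Mul(Add(-4, Pow(Add(32, Pow(142, Rational(1, 2))), Rational(1, 2))), 26) = Add(-104, Mul(26, Pow(Add(32, Pow(142, Rational(1, 2))), Rational(1, 2))))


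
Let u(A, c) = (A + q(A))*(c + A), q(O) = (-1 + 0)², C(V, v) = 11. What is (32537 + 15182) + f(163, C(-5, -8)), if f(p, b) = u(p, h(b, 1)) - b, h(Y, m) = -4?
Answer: 73784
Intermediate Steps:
q(O) = 1 (q(O) = (-1)² = 1)
u(A, c) = (1 + A)*(A + c) (u(A, c) = (A + 1)*(c + A) = (1 + A)*(A + c))
f(p, b) = -4 + p² - b - 3*p (f(p, b) = (p - 4 + p² + p*(-4)) - b = (p - 4 + p² - 4*p) - b = (-4 + p² - 3*p) - b = -4 + p² - b - 3*p)
(32537 + 15182) + f(163, C(-5, -8)) = (32537 + 15182) + (-4 + 163² - 1*11 - 3*163) = 47719 + (-4 + 26569 - 11 - 489) = 47719 + 26065 = 73784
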